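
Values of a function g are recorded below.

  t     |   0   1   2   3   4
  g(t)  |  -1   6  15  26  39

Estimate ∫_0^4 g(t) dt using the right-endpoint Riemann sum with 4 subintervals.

Δt = 1.
Sum = 1·[6 + 15 + 26 + 39] = 86.

86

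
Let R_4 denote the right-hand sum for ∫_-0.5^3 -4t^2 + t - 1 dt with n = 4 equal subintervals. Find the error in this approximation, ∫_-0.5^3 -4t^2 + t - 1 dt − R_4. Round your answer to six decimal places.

Exact integral: ∫_-0.5^3 f(t) dt ≈ -35.29166667.
R_4 = -50.859375.
Error ≈ -35.29166667 − (-50.859375) ≈ 15.567708.

15.567708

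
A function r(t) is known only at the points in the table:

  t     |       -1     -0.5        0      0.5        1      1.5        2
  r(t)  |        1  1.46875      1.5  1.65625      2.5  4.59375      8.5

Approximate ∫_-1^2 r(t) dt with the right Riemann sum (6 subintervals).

10.109375

Δt = 0.5.
Sum = 0.5·[1.46875 + 1.5 + 1.65625 + 2.5 + 4.59375 + 8.5] = 10.109375.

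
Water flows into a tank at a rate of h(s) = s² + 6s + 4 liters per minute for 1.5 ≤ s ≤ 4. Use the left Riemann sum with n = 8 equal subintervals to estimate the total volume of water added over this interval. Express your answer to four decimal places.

67.0068

Δs = (4 − 1.5)/8 = 0.3125.
Left endpoints: 1.5, 1.8125, 2.125, 2.4375, 2.75, 3.0625, 3.375, 3.6875.
h(1.5) = 15.25, h(1.8125) = 18.16015625, h(2.125) = 21.265625, h(2.4375) = 24.56640625, h(2.75) = 28.0625, h(3.0625) = 31.75390625, h(3.375) = 35.640625, h(3.6875) = 39.72265625.
Sum = Δs · [h(1.5) + h(1.8125) + h(2.125) + ...].
Sum ≈ 67.0068.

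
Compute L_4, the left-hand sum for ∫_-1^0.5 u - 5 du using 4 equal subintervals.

Δu = (0.5 − (-1))/4 = 0.375.
Left endpoints: -1, -0.625, -0.25, 0.125.
f(-1) = -6, f(-0.625) = -5.625, f(-0.25) = -5.25, f(0.125) = -4.875.
Sum = Δu · [f(-1) + f(-0.625) + f(-0.25) + f(0.125)].
Sum = -8.15625.

-8.15625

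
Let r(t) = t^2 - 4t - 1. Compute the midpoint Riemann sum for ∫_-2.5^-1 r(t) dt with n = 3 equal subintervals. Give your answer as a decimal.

Δt = (-1 − (-2.5))/3 = 0.5.
Midpoints: -2.25, -1.75, -1.25.
r(-2.25) = 13.0625, r(-1.75) = 9.0625, r(-1.25) = 5.5625.
Sum = Δt · [r(-2.25) + r(-1.75) + r(-1.25)].
Sum = 13.84375.

13.84375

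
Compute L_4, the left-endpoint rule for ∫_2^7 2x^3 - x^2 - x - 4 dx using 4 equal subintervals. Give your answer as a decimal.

Δx = (7 − 2)/4 = 1.25.
Left endpoints: 2, 3.25, 4.5, 5.75.
f(2) = 6, f(3.25) = 50.84375, f(4.5) = 153.5, f(5.75) = 337.40625.
Sum = Δx · [f(2) + f(3.25) + f(4.5) + f(5.75)].
Sum = 684.6875.

684.6875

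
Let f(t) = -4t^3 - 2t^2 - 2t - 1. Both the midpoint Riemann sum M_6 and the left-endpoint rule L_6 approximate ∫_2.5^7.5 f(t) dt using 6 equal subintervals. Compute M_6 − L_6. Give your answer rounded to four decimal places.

-669.0972

M_6 ≈ -3432.893519.
L_6 ≈ -2763.796296.
M_6 − L_6 ≈ -669.0972.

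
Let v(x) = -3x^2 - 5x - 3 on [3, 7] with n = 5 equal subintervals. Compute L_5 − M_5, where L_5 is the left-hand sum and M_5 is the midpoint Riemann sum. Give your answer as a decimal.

L_5 = -373.28.
M_5 = -427.36.
L_5 − M_5 = 54.08.

54.08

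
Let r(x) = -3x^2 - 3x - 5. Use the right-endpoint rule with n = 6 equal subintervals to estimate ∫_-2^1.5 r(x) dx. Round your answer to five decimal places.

Δx = (1.5 − (-2))/6 = 7/12.
Right endpoints: -17/12, -5/6, -0.25, 1/3, 11/12, 1.5.
r(-17/12) = -325/48, r(-5/6) = -55/12, r(-0.25) = -4.4375, r(1/3) = -19/3, r(11/12) = -493/48, r(1.5) = -16.25.
Sum = Δx · [r(-17/12) + r(-5/6) + r(-0.25) + ...].
Sum ≈ -28.37674.

-28.37674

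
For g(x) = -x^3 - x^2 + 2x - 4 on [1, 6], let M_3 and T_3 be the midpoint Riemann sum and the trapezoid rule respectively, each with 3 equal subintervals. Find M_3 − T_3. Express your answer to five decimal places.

39.93056

M_3 ≈ -367.1064815.
T_3 ≈ -407.0370370.
M_3 − T_3 ≈ 39.93056.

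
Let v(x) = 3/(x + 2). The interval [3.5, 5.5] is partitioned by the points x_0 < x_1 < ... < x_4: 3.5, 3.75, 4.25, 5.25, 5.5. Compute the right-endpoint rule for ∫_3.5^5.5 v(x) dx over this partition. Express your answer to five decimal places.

Subinterval widths: 0.25, 0.5, 1, 0.25.
Right endpoints: 3.75, 4.25, 5.25, 5.5.
v(3.75) = 12/23, v(4.25) = 0.48, v(5.25) = 12/29, v(5.5) = 0.4.
Sum = Σ Δx_i · v(x_i).
Sum ≈ 0.88423.

0.88423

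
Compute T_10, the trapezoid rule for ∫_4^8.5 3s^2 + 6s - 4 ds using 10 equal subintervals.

701.330625

Δs = (8.5 − 4)/10 = 0.45.
f(4) = 68, f(4.45) = 82.1075, f(4.9) = 97.43, f(5.35) = 113.9675, f(5.8) = 131.72, f(6.25) = 150.6875, f(6.7) = 170.87, f(7.15) = 192.2675, f(7.6) = 214.88, f(8.05) = 238.7075, f(8.5) = 263.75.
T_10 = (Δs/2)·[f(s_0) + 2f(s_1) + ... + 2f(s_{9}) + f(s_10)].
Sum = 701.330625.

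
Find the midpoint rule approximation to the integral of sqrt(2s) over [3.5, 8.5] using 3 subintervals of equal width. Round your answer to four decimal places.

Δs = (8.5 − 3.5)/3 = 5/3.
Midpoints: 13/3, 6, 23/3.
f(13/3) ≈ 2.9439, f(6) ≈ 3.4641, f(23/3) ≈ 3.9158.
Sum = Δs · [f(13/3) + f(6) + f(23/3)].
Sum ≈ 17.2063.

17.2063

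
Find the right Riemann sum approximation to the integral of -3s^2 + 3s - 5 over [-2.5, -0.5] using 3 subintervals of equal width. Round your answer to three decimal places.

Δs = (-0.5 − (-2.5))/3 = 2/3.
Right endpoints: -11/6, -7/6, -0.5.
f(-11/6) = -247/12, f(-7/6) = -151/12, f(-0.5) = -7.25.
Sum = Δs · [f(-11/6) + f(-7/6) + f(-0.5)].
Sum ≈ -26.944.

-26.944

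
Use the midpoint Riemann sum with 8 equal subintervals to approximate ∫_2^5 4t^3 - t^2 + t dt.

579.05859375

Δt = (5 − 2)/8 = 0.375.
Midpoints: 2.1875, 2.5625, 2.9375, 3.3125, 3.6875, 4.0625, 4.4375, 4.8125.
f(2.1875) = 40215/1024, f(2.5625) = 64821/1024, f(2.9375) = 97995/1024, f(3.3125) = 141033/1024, f(3.6875) = 195231/1024, f(4.0625) = 261885/1024, f(4.4375) = 342291/1024, f(4.8125) = 437745/1024.
Sum = Δt · [f(2.1875) + f(2.5625) + f(2.9375) + ...].
Sum = 579.05859375.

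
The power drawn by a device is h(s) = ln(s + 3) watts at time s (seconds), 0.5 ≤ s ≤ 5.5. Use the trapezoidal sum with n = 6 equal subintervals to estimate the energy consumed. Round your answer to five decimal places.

Δs = (5.5 − 0.5)/6 = 5/6.
h(0.5) ≈ 1.25276, h(4/3) ≈ 1.46634, h(13/6) ≈ 1.64223, h(3) ≈ 1.79176, h(23/6) ≈ 1.92181, h(14/3) ≈ 2.03688, h(5.5) ≈ 2.14007.
T_6 = (Δs/2)·[h(s_0) + 2h(s_1) + ... + 2h(s_{5}) + h(s_6)].
Sum ≈ 8.79619.

8.79619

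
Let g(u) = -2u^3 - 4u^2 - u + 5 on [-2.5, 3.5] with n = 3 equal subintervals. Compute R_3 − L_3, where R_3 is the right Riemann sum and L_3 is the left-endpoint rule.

R_3 = -281.5.
L_3 = 12.5.
R_3 − L_3 = -294.

-294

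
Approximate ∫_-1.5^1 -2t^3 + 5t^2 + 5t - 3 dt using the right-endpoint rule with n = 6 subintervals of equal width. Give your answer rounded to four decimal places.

-1.3527

Δt = (1 − (-1.5))/6 = 5/12.
Right endpoints: -13/12, -2/3, -0.25, 1/6, 7/12, 1.
f(-13/12) = -5/864, f(-2/3) = -95/27, f(-0.25) = -3.90625, f(1/6) = -55/27, f(7/12) = 1055/864, f(1) = 5.
Sum = Δt · [f(-13/12) + f(-2/3) + f(-0.25) + ...].
Sum ≈ -1.3527.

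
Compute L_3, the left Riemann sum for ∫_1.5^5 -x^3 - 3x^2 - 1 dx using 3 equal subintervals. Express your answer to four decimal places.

Δx = (5 − 1.5)/3 = 7/6.
Left endpoints: 1.5, 8/3, 23/6.
f(1.5) = -11.125, f(8/3) = -1115/27, f(23/6) = -21905/216.
Sum = Δx · [f(1.5) + f(8/3) + f(23/6)].
Sum ≈ -179.4722.

-179.4722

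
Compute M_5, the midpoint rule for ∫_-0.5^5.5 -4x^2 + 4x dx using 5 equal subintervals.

-159.12

Δx = (5.5 − (-0.5))/5 = 1.2.
Midpoints: 0.1, 1.3, 2.5, 3.7, 4.9.
f(0.1) = 0.36, f(1.3) = -1.56, f(2.5) = -15, f(3.7) = -39.96, f(4.9) = -76.44.
Sum = Δx · [f(0.1) + f(1.3) + f(2.5) + f(3.7) + f(4.9)].
Sum = -159.12.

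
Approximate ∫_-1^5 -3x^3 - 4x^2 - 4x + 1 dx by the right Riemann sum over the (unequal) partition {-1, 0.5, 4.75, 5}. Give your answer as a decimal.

Subinterval widths: 1.5, 4.25, 0.25.
Right endpoints: 0.5, 4.75, 5.
f(0.5) = -2.375, f(4.75) = -429.765625, f(5) = -494.
Sum = Σ Δx_i · f(x_i).
Sum = -1953.56640625.

-1953.56640625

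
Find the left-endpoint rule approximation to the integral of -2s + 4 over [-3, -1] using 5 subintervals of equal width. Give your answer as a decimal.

16.8

Δs = (-1 − (-3))/5 = 0.4.
Left endpoints: -3, -2.6, -2.2, -1.8, -1.4.
f(-3) = 10, f(-2.6) = 9.2, f(-2.2) = 8.4, f(-1.8) = 7.6, f(-1.4) = 6.8.
Sum = Δs · [f(-3) + f(-2.6) + f(-2.2) + f(-1.8) + f(-1.4)].
Sum = 16.8.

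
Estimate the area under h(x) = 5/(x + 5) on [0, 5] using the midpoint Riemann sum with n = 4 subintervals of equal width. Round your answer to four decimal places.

3.4561

Δx = (5 − 0)/4 = 1.25.
Midpoints: 0.625, 1.875, 3.125, 4.375.
h(0.625) = 8/9, h(1.875) = 8/11, h(3.125) = 8/13, h(4.375) = 8/15.
Sum = Δx · [h(0.625) + h(1.875) + h(3.125) + h(4.375)].
Sum ≈ 3.4561.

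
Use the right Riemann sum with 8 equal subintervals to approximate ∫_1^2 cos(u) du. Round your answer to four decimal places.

0.0080

Δu = (2 − 1)/8 = 0.125.
Right endpoints: 1.125, 1.25, 1.375, 1.5, 1.625, 1.75, 1.875, 2.
f(1.125) ≈ 0.4312, f(1.25) ≈ 0.3153, f(1.375) ≈ 0.1945, f(1.5) ≈ 0.0707, f(1.625) ≈ -0.0542, f(1.75) ≈ -0.1782, f(1.875) ≈ -0.2995, f(2) ≈ -0.4161.
Sum = Δu · [f(1.125) + f(1.25) + f(1.375) + ...].
Sum ≈ 0.0080.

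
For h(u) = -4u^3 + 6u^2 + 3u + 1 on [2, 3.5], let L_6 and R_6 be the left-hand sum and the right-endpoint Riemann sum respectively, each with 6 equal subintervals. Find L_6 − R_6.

21.375

L_6 = -40.171875.
R_6 = -61.546875.
L_6 − R_6 = 21.375.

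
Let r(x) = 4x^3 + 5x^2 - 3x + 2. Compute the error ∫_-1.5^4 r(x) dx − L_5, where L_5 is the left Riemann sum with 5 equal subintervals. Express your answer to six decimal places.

Exact integral: ∫_-1.5^4 r(x) dx ≈ 353.60416667.
L_5 = 198.825.
Error ≈ 353.60416667 − 198.825 ≈ 154.779167.

154.779167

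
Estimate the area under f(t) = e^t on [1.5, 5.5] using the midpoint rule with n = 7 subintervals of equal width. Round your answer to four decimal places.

236.9729

Δt = (5.5 − 1.5)/7 = 4/7.
Midpoints: 25/14, 33/14, 41/14, 3.5, 57/14, 65/14, 73/14.
f(25/14) ≈ 5.9638, f(33/14) ≈ 10.5607, f(41/14) ≈ 18.7009, f(3.5) ≈ 33.1155, f(57/14) ≈ 58.6407, f(65/14) ≈ 103.8406, f(73/14) ≈ 183.8804.
Sum = Δt · [f(25/14) + f(33/14) + f(41/14) + ...].
Sum ≈ 236.9729.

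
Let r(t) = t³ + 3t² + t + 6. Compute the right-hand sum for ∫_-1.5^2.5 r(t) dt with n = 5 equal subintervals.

69.42

Δt = (2.5 − (-1.5))/5 = 0.8.
Right endpoints: -0.7, 0.1, 0.9, 1.7, 2.5.
r(-0.7) = 6.427, r(0.1) = 6.131, r(0.9) = 10.059, r(1.7) = 21.283, r(2.5) = 42.875.
Sum = Δt · [r(-0.7) + r(0.1) + r(0.9) + r(1.7) + r(2.5)].
Sum = 69.42.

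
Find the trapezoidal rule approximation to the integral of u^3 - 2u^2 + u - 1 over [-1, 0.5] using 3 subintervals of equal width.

Δu = (0.5 − (-1))/3 = 0.5.
f(-1) = -5, f(-0.5) = -2.125, f(0) = -1, f(0.5) = -0.875.
T_3 = (Δu/2)·[f(u_0) + 2f(u_1) + 2f(u_2) + f(u_3)].
Sum = -3.03125.

-3.03125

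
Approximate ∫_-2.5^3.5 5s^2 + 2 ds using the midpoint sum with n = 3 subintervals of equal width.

99.5

Δs = (3.5 − (-2.5))/3 = 2.
Midpoints: -1.5, 0.5, 2.5.
f(-1.5) = 13.25, f(0.5) = 3.25, f(2.5) = 33.25.
Sum = Δs · [f(-1.5) + f(0.5) + f(2.5)].
Sum = 99.5.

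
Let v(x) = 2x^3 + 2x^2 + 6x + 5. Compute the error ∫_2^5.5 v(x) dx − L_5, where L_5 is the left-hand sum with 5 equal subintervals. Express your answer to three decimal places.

Exact integral: ∫_2^5.5 v(x) dx ≈ 651.36458.
L_5 = 521.78.
Error ≈ 651.36458 − 521.78 ≈ 129.585.

129.585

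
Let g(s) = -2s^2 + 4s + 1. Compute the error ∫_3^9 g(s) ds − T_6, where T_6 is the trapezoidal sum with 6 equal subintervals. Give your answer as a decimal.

2

Exact integral: ∫_3^9 g(s) ds = -318.
T_6 = -320.
Error = -318 − (-320) = 2.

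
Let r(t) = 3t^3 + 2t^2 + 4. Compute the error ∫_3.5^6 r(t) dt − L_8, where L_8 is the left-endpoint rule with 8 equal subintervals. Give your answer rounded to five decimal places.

Exact integral: ∫_3.5^6 r(t) dt ≈ 984.8697917.
L_8 ≈ 898.1164551.
Error ≈ 984.8697917 − 898.1164551 ≈ 86.75334.

86.75334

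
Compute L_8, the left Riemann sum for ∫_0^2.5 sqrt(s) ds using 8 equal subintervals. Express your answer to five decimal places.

2.35444

Δs = (2.5 − 0)/8 = 0.3125.
Left endpoints: 0, 0.3125, 0.625, 0.9375, 1.25, 1.5625, 1.875, 2.1875.
f(0) ≈ 0.00000, f(0.3125) ≈ 0.55902, f(0.625) ≈ 0.79057, f(0.9375) ≈ 0.96825, f(1.25) ≈ 1.11803, f(1.5625) ≈ 1.25000, f(1.875) ≈ 1.36931, f(2.1875) ≈ 1.47902.
Sum = Δs · [f(0) + f(0.3125) + f(0.625) + ...].
Sum ≈ 2.35444.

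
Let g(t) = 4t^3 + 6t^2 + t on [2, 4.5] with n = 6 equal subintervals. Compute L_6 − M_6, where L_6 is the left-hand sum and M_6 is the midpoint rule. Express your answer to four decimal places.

L_6 ≈ 481.588542.
M_6 ≈ 566.809896.
L_6 − M_6 ≈ -85.2214.

-85.2214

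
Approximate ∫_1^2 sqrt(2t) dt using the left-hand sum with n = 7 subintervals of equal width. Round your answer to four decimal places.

Δt = (2 − 1)/7 = 1/7.
Left endpoints: 1, 8/7, 9/7, 10/7, 11/7, 12/7, 13/7.
f(1) ≈ 1.4142, f(8/7) ≈ 1.5119, f(9/7) ≈ 1.6036, f(10/7) ≈ 1.6903, f(11/7) ≈ 1.7728, f(12/7) ≈ 1.8516, f(13/7) ≈ 1.9272.
Sum = Δt · [f(1) + f(8/7) + f(9/7) + ...].
Sum ≈ 1.6817.

1.6817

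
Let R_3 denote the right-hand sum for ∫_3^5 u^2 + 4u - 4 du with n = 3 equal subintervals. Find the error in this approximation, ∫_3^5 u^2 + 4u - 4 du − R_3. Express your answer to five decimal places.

-8.14815

Exact integral: ∫_3^5 f(u) du ≈ 56.6666667.
R_3 ≈ 64.8148148.
Error ≈ 56.6666667 − 64.8148148 ≈ -8.14815.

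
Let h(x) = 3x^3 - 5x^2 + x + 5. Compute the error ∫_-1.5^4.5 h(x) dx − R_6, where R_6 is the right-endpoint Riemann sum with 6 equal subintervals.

-108.25

Exact integral: ∫_-1.5^4.5 h(x) dx = 185.25.
R_6 = 293.5.
Error = 185.25 − 293.5 = -108.25.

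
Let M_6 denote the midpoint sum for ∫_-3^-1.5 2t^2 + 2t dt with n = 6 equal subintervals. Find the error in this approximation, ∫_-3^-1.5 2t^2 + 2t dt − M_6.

0.015625

Exact integral: ∫_-3^-1.5 f(t) dt = 9.
M_6 = 8.984375.
Error = 9 − 8.984375 = 0.015625.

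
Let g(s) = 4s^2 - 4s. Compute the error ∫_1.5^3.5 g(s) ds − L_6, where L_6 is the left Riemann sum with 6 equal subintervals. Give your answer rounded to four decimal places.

5.1852

Exact integral: ∫_1.5^3.5 g(s) ds ≈ 32.666667.
L_6 ≈ 27.481481.
Error ≈ 32.666667 − 27.481481 ≈ 5.1852.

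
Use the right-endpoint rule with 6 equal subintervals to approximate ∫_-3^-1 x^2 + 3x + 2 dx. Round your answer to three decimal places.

Δx = (-1 − (-3))/6 = 1/3.
Right endpoints: -8/3, -7/3, -2, -5/3, -4/3, -1.
f(-8/3) = 10/9, f(-7/3) = 4/9, f(-2) = 0, f(-5/3) = -2/9, f(-4/3) = -2/9, f(-1) = 0.
Sum = Δx · [f(-8/3) + f(-7/3) + f(-2) + ...].
Sum ≈ 0.370.

0.370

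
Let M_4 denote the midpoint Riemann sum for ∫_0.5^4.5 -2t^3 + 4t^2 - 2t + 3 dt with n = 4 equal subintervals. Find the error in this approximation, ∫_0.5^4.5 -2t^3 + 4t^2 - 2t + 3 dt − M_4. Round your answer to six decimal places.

-3.666667

Exact integral: ∫_0.5^4.5 f(t) dt ≈ -91.66666667.
M_4 = -88.
Error ≈ -91.66666667 − (-88) ≈ -3.666667.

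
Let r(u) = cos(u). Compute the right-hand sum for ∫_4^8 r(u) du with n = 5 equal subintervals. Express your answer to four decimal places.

1.8553

Δu = (8 − 4)/5 = 0.8.
Right endpoints: 4.8, 5.6, 6.4, 7.2, 8.
r(4.8) ≈ 0.0875, r(5.6) ≈ 0.7756, r(6.4) ≈ 0.9932, r(7.2) ≈ 0.6084, r(8) ≈ -0.1455.
Sum = Δu · [r(4.8) + r(5.6) + r(6.4) + r(7.2) + r(8)].
Sum ≈ 1.8553.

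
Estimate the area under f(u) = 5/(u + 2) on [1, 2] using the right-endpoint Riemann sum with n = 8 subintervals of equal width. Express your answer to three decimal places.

1.413

Δu = (2 − 1)/8 = 0.125.
Right endpoints: 1.125, 1.25, 1.375, 1.5, 1.625, 1.75, 1.875, 2.
f(1.125) = 1.6, f(1.25) = 20/13, f(1.375) = 40/27, f(1.5) = 10/7, f(1.625) = 40/29, f(1.75) = 4/3, f(1.875) = 40/31, f(2) = 1.25.
Sum = Δu · [f(1.125) + f(1.25) + f(1.375) + ...].
Sum ≈ 1.413.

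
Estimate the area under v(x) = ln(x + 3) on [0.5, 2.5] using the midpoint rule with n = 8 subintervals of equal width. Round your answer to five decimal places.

2.99171

Δx = (2.5 − 0.5)/8 = 0.25.
Midpoints: 0.625, 0.875, 1.125, 1.375, 1.625, 1.875, 2.125, 2.375.
v(0.625) ≈ 1.28785, v(0.875) ≈ 1.35455, v(1.125) ≈ 1.41707, v(1.375) ≈ 1.47591, v(1.625) ≈ 1.53148, v(1.875) ≈ 1.58412, v(2.125) ≈ 1.63413, v(2.375) ≈ 1.68176.
Sum = Δx · [v(0.625) + v(0.875) + v(1.125) + ...].
Sum ≈ 2.99171.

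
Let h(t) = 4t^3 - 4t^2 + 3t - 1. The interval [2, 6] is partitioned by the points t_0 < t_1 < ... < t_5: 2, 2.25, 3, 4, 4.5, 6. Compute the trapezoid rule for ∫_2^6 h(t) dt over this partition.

Subinterval widths: 0.25, 0.75, 1, 0.5, 1.5.
h(2) = 21, h(2.25) = 31.0625, h(3) = 80, h(4) = 203, h(4.5) = 296, h(6) = 737.
On each subinterval the trapezoid contributes (Δt_i/2)·[h(t_{i-1}) + h(t_i)].
Sum = 1089.15625.

1089.15625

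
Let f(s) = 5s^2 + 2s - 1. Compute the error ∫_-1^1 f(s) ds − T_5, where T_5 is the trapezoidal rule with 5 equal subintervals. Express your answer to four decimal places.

-0.2667

Exact integral: ∫_-1^1 f(s) ds ≈ 1.333333.
T_5 = 1.6.
Error ≈ 1.333333 − 1.6 ≈ -0.2667.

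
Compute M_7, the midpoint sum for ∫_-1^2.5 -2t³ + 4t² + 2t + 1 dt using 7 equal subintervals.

11.921875

Δt = (2.5 − (-1))/7 = 0.5.
Midpoints: -0.75, -0.25, 0.25, 0.75, 1.25, 1.75, 2.25.
f(-0.75) = 2.59375, f(-0.25) = 0.78125, f(0.25) = 1.71875, f(0.75) = 3.90625, f(1.25) = 5.84375, f(1.75) = 6.03125, f(2.25) = 2.96875.
Sum = Δt · [f(-0.75) + f(-0.25) + f(0.25) + ...].
Sum = 11.921875.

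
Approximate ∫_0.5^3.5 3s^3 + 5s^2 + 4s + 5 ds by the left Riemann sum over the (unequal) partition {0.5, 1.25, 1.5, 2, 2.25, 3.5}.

134.6796875

Subinterval widths: 0.75, 0.25, 0.5, 0.25, 1.25.
Left endpoints: 0.5, 1.25, 1.5, 2, 2.25.
f(0.5) = 8.625, f(1.25) = 23.671875, f(1.5) = 32.375, f(2) = 57, f(2.25) = 73.484375.
Sum = Σ Δs_i · f(s_i).
Sum = 134.6796875.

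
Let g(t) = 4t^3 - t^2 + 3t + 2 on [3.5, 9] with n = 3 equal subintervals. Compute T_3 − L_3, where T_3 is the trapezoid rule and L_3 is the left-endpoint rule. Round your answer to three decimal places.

2467.896

T_3 ≈ 6524.34954.
L_3 ≈ 4056.45370.
T_3 − L_3 ≈ 2467.896.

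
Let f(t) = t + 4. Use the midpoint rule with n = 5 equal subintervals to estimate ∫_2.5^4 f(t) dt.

Δt = (4 − 2.5)/5 = 0.3.
Midpoints: 2.65, 2.95, 3.25, 3.55, 3.85.
f(2.65) = 6.65, f(2.95) = 6.95, f(3.25) = 7.25, f(3.55) = 7.55, f(3.85) = 7.85.
Sum = Δt · [f(2.65) + f(2.95) + f(3.25) + f(3.55) + f(3.85)].
Sum = 10.875.

10.875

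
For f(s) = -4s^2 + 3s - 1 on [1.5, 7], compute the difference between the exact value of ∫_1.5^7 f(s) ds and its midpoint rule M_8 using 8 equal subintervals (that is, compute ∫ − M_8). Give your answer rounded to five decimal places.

Exact integral: ∫_1.5^7 f(s) ds ≈ -388.2083333.
M_8 ≈ -387.3417969.
Error ≈ -388.2083333 − (-387.3417969) ≈ -0.86654.

-0.86654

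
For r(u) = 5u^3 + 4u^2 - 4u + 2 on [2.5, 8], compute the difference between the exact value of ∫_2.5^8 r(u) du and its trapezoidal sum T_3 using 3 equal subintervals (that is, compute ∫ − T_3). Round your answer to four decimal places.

-254.9543

Exact integral: ∫_2.5^8 r(u) du ≈ 5628.505208.
T_3 ≈ 5883.459491.
Error ≈ 5628.505208 − 5883.459491 ≈ -254.9543.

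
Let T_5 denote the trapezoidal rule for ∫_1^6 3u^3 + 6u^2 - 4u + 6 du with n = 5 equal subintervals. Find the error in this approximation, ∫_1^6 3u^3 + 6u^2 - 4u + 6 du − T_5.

Exact integral: ∫_1^6 f(u) du = 1361.25.
T_5 = 1392.5.
Error = 1361.25 − 1392.5 = -31.25.

-31.25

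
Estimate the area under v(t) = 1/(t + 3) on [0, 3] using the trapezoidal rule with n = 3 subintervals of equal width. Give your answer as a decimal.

Δt = (3 − 0)/3 = 1.
v(0) = 1/3, v(1) = 0.25, v(2) = 0.2, v(3) = 1/6.
T_3 = (Δt/2)·[v(t_0) + 2v(t_1) + 2v(t_2) + v(t_3)].
Sum = 0.7.

0.7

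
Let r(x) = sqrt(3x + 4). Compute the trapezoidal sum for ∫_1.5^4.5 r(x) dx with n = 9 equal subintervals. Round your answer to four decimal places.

10.7599

Δx = (4.5 − 1.5)/9 = 1/3.
r(1.5) ≈ 2.9155, r(11/6) ≈ 3.0822, r(13/6) ≈ 3.2404, r(2.5) ≈ 3.3912, r(17/6) ≈ 3.5355, r(19/6) ≈ 3.6742, r(3.5) ≈ 3.8079, r(23/6) ≈ 3.9370, r(25/6) ≈ 4.0620, r(4.5) ≈ 4.1833.
T_9 = (Δx/2)·[r(x_0) + 2r(x_1) + ... + 2r(x_{8}) + r(x_9)].
Sum ≈ 10.7599.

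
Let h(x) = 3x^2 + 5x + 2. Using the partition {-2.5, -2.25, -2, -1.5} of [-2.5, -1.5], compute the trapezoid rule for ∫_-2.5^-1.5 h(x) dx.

4.328125

Subinterval widths: 0.25, 0.25, 0.5.
h(-2.5) = 8.25, h(-2.25) = 5.9375, h(-2) = 4, h(-1.5) = 1.25.
On each subinterval the trapezoid contributes (Δx_i/2)·[h(x_{i-1}) + h(x_i)].
Sum = 4.328125.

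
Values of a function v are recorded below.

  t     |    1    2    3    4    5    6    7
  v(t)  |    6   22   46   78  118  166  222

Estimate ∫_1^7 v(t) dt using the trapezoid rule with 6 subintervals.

Δt = 1.
T_6 = (1/2)·[6 + 2·22 + 2·46 + 2·78 + 2·118 + 2·166 + 222] = 544.

544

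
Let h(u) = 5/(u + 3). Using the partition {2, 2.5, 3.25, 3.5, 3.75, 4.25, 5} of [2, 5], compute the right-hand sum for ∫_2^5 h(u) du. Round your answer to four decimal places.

2.2456

Subinterval widths: 0.5, 0.75, 0.25, 0.25, 0.5, 0.75.
Right endpoints: 2.5, 3.25, 3.5, 3.75, 4.25, 5.
h(2.5) = 10/11, h(3.25) = 0.8, h(3.5) = 10/13, h(3.75) = 20/27, h(4.25) = 20/29, h(5) = 0.625.
Sum = Σ Δu_i · h(u_i).
Sum ≈ 2.2456.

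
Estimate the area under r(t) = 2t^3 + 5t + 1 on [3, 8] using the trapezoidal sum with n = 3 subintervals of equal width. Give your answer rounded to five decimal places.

2226.38889

Δt = (8 − 3)/3 = 5/3.
r(3) = 70, r(14/3) = 6145/27, r(19/3) = 14600/27, r(8) = 1065.
T_3 = (Δt/2)·[r(t_0) + 2r(t_1) + 2r(t_2) + r(t_3)].
Sum ≈ 2226.38889.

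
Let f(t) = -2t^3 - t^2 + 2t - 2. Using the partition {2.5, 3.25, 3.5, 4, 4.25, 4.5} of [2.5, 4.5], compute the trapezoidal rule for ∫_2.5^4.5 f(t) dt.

Subinterval widths: 0.75, 0.25, 0.5, 0.25, 0.25.
f(2.5) = -34.5, f(3.25) = -74.71875, f(3.5) = -93, f(4) = -138, f(4.25) = -165.09375, f(4.5) = -195.5.
On each subinterval the trapezoid contributes (Δt_i/2)·[f(t_{i-1}) + f(t_i)].
Sum = -202.6328125.

-202.6328125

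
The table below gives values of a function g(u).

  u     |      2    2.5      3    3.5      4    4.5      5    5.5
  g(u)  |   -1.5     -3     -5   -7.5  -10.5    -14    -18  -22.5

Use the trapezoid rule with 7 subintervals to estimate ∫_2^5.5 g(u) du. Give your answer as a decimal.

Δu = 0.5.
T_7 = (0.5/2)·[(-1.5) + 2·(-3) + 2·(-5) + 2·(-7.5) + 2·(-10.5) + 2·(-14) + 2·(-18) + (-22.5)] = -35.

-35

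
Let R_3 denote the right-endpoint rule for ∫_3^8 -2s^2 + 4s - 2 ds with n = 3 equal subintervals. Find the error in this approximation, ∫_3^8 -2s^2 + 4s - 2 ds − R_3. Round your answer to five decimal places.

Exact integral: ∫_3^8 f(s) ds ≈ -223.3333333.
R_3 ≈ -302.9629630.
Error ≈ -223.3333333 − (-302.9629630) ≈ 79.62963.

79.62963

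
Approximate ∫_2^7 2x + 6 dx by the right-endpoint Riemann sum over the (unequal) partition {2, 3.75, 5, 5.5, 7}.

82.125

Subinterval widths: 1.75, 1.25, 0.5, 1.5.
Right endpoints: 3.75, 5, 5.5, 7.
f(3.75) = 13.5, f(5) = 16, f(5.5) = 17, f(7) = 20.
Sum = Σ Δx_i · f(x_i).
Sum = 82.125.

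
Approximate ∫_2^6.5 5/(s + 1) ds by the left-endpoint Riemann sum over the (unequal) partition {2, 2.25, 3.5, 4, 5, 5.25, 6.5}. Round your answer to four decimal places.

5.1036

Subinterval widths: 0.25, 1.25, 0.5, 1, 0.25, 1.25.
Left endpoints: 2, 2.25, 3.5, 4, 5, 5.25.
f(2) = 5/3, f(2.25) = 20/13, f(3.5) = 10/9, f(4) = 1, f(5) = 5/6, f(5.25) = 0.8.
Sum = Σ Δs_i · f(s_i).
Sum ≈ 5.1036.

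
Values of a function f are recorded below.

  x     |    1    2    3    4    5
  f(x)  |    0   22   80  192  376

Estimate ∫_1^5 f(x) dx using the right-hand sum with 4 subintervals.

670

Δx = 1.
Sum = 1·[22 + 80 + 192 + 376] = 670.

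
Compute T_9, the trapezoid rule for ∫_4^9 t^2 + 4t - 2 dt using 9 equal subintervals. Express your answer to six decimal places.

341.923868

Δt = (9 − 4)/9 = 5/9.
f(4) = 30, f(41/9) = 2995/81, f(46/9) = 3610/81, f(17/3) = 475/9, f(56/9) = 4990/81, f(61/9) = 5755/81, f(22/3) = 730/9, f(71/9) = 7435/81, f(76/9) = 8350/81, f(9) = 115.
T_9 = (Δt/2)·[f(t_0) + 2f(t_1) + ... + 2f(t_{8}) + f(t_9)].
Sum ≈ 341.923868.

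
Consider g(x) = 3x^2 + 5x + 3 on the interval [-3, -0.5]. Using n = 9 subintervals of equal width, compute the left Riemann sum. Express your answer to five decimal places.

14.50617

Δx = (-0.5 − (-3))/9 = 5/18.
Left endpoints: -3, -49/18, -22/9, -13/6, -17/9, -29/18, -4/3, -19/18, -7/9.
g(-3) = 15, g(-49/18) = 1255/108, g(-22/9) = 235/27, g(-13/6) = 6.25, g(-17/9) = 115/27, g(-29/18) = 295/108, g(-4/3) = 5/3, g(-19/18) = 115/108, g(-7/9) = 25/27.
Sum = Δx · [g(-3) + g(-49/18) + g(-22/9) + ...].
Sum ≈ 14.50617.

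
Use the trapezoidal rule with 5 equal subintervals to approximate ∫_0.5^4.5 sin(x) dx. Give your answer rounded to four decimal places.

Δx = (4.5 − 0.5)/5 = 0.8.
f(0.5) ≈ 0.4794, f(1.3) ≈ 0.9636, f(2.1) ≈ 0.8632, f(2.9) ≈ 0.2392, f(3.7) ≈ -0.5298, f(4.5) ≈ -0.9775.
T_5 = (Δx/2)·[f(x_0) + 2f(x_1) + ... + 2f(x_{4}) + f(x_5)].
Sum ≈ 1.0297.

1.0297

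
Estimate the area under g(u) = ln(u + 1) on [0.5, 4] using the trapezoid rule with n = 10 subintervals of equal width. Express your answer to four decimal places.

Δu = (4 − 0.5)/10 = 0.35.
g(0.5) ≈ 0.4055, g(0.85) ≈ 0.6152, g(1.2) ≈ 0.7885, g(1.55) ≈ 0.9361, g(1.9) ≈ 1.0647, g(2.25) ≈ 1.1787, g(2.6) ≈ 1.2809, g(2.95) ≈ 1.3737, g(3.3) ≈ 1.4586, g(3.65) ≈ 1.5369, g(4) ≈ 1.6094.
T_10 = (Δu/2)·[g(u_0) + 2g(u_1) + ... + 2g(u_{9}) + g(u_10)].
Sum ≈ 3.9342.

3.9342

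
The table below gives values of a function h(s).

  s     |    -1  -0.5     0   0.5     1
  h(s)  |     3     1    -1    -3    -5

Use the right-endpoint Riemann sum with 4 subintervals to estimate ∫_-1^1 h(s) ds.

Δs = 0.5.
Sum = 0.5·[1 + (-1) + (-3) + (-5)] = -4.

-4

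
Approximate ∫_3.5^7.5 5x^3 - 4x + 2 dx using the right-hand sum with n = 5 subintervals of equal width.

4474.3

Δx = (7.5 − 3.5)/5 = 0.8.
Right endpoints: 4.3, 5.1, 5.9, 6.7, 7.5.
f(4.3) = 382.335, f(5.1) = 644.855, f(5.9) = 1005.295, f(6.7) = 1479.015, f(7.5) = 2081.375.
Sum = Δx · [f(4.3) + f(5.1) + f(5.9) + f(6.7) + f(7.5)].
Sum = 4474.3.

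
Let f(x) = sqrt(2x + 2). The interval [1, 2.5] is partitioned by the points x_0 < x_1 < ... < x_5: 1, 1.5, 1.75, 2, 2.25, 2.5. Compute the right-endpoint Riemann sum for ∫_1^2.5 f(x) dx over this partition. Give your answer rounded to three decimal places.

Subinterval widths: 0.5, 0.25, 0.25, 0.25, 0.25.
Right endpoints: 1.5, 1.75, 2, 2.25, 2.5.
f(1.5) ≈ 2.236, f(1.75) ≈ 2.345, f(2) ≈ 2.449, f(2.25) ≈ 2.550, f(2.5) ≈ 2.646.
Sum = Σ Δx_i · f(x_i).
Sum ≈ 3.616.

3.616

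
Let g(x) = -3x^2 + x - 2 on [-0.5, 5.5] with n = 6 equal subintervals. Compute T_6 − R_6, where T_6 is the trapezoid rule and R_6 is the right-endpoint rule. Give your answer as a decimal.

T_6 = -166.5.
R_6 = -208.5.
T_6 − R_6 = 42.

42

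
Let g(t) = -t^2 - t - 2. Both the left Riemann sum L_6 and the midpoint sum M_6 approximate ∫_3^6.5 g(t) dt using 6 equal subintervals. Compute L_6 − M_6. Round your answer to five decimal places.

10.42101

L_6 ≈ -95.6464120.
M_6 ≈ -106.0674190.
L_6 − M_6 ≈ 10.42101.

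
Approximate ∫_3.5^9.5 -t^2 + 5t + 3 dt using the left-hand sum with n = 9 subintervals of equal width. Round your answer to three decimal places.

-42.944

Δt = (9.5 − 3.5)/9 = 2/3.
Left endpoints: 3.5, 25/6, 29/6, 5.5, 37/6, 41/6, 7.5, 49/6, 53/6.
f(3.5) = 8.25, f(25/6) = 233/36, f(29/6) = 137/36, f(5.5) = 0.25, f(37/6) = -151/36, f(41/6) = -343/36, f(7.5) = -15.75, f(49/6) = -823/36, f(53/6) = -1111/36.
Sum = Δt · [f(3.5) + f(25/6) + f(29/6) + ...].
Sum ≈ -42.944.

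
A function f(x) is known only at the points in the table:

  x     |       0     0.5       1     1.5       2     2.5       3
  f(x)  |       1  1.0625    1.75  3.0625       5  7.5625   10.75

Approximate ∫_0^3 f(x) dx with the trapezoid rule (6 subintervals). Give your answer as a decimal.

12.15625

Δx = 0.5.
T_6 = (0.5/2)·[1 + 2·1.0625 + 2·1.75 + 2·3.0625 + 2·5 + 2·7.5625 + 10.75] = 12.15625.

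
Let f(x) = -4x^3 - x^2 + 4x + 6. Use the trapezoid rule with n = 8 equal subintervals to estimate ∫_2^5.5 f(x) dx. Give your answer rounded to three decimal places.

-883.490

Δx = (5.5 − 2)/8 = 0.4375.
f(2) = -22, f(2.4375) = -49275/1024, f(2.875) = -85.8203125, f(3.3125) = -140401/1024, f(3.75) = -204, f(4.1875) = -295423/1024, f(4.625) = -392.6171875, f(5.0625) = -530805/1024, f(5.5) = -667.75.
T_8 = (Δx/2)·[f(x_0) + 2f(x_1) + ... + 2f(x_{7}) + f(x_8)].
Sum ≈ -883.490.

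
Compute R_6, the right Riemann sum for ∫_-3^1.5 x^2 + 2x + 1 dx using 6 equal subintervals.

9.140625

Δx = (1.5 − (-3))/6 = 0.75.
Right endpoints: -2.25, -1.5, -0.75, 0, 0.75, 1.5.
f(-2.25) = 1.5625, f(-1.5) = 0.25, f(-0.75) = 0.0625, f(0) = 1, f(0.75) = 3.0625, f(1.5) = 6.25.
Sum = Δx · [f(-2.25) + f(-1.5) + f(-0.75) + ...].
Sum = 9.140625.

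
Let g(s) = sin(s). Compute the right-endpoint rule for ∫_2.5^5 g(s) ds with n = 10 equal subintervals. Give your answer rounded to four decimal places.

Δs = (5 − 2.5)/10 = 0.25.
Right endpoints: 2.75, 3, 3.25, 3.5, 3.75, 4, 4.25, 4.5, 4.75, 5.
g(2.75) ≈ 0.3817, g(3) ≈ 0.1411, g(3.25) ≈ -0.1082, g(3.5) ≈ -0.3508, g(3.75) ≈ -0.5716, g(4) ≈ -0.7568, g(4.25) ≈ -0.8950, g(4.5) ≈ -0.9775, g(4.75) ≈ -0.9993, g(5) ≈ -0.9589.
Sum = Δs · [g(2.75) + g(3) + g(3.25) + ...].
Sum ≈ -1.2738.

-1.2738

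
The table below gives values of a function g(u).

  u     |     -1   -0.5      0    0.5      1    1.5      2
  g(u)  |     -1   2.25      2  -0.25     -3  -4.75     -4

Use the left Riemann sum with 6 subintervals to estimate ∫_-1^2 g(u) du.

-2.375

Δu = 0.5.
Sum = 0.5·[(-1) + 2.25 + 2 + (-0.25) + (-3) + (-4.75)] = -2.375.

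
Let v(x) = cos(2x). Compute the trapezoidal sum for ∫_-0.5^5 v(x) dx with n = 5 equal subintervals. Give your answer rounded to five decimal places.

0.08327

Δx = (5 − (-0.5))/5 = 1.1.
v(-0.5) ≈ 0.54030, v(0.6) ≈ 0.36236, v(1.7) ≈ -0.96680, v(2.8) ≈ 0.77557, v(3.9) ≈ 0.05396, v(5) ≈ -0.83907.
T_5 = (Δx/2)·[v(x_0) + 2v(x_1) + ... + 2v(x_{4}) + v(x_5)].
Sum ≈ 0.08327.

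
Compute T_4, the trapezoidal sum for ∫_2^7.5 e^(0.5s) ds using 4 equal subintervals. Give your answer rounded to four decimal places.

82.7167

Δs = (7.5 − 2)/4 = 1.375.
f(2) ≈ 2.7183, f(3.375) ≈ 5.4059, f(4.75) ≈ 10.7510, f(6.125) ≈ 21.3809, f(7.5) ≈ 42.5211.
T_4 = (Δs/2)·[f(s_0) + 2f(s_1) + 2f(s_2) + 2f(s_3) + f(s_4)].
Sum ≈ 82.7167.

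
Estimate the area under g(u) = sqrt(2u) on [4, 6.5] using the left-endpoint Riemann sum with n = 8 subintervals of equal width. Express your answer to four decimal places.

7.9595

Δu = (6.5 − 4)/8 = 0.3125.
Left endpoints: 4, 4.3125, 4.625, 4.9375, 5.25, 5.5625, 5.875, 6.1875.
g(4) ≈ 2.8284, g(4.3125) ≈ 2.9368, g(4.625) ≈ 3.0414, g(4.9375) ≈ 3.1425, g(5.25) ≈ 3.2404, g(5.5625) ≈ 3.3354, g(5.875) ≈ 3.4278, g(6.1875) ≈ 3.5178.
Sum = Δu · [g(4) + g(4.3125) + g(4.625) + ...].
Sum ≈ 7.9595.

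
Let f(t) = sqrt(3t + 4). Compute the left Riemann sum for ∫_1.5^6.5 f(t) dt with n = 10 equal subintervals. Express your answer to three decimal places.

19.321

Δt = (6.5 − 1.5)/10 = 0.5.
Left endpoints: 1.5, 2, 2.5, 3, 3.5, 4, 4.5, 5, 5.5, 6.
f(1.5) ≈ 2.915, f(2) ≈ 3.162, f(2.5) ≈ 3.391, f(3) ≈ 3.606, f(3.5) ≈ 3.808, f(4) ≈ 4.000, f(4.5) ≈ 4.183, f(5) ≈ 4.359, f(5.5) ≈ 4.528, f(6) ≈ 4.690.
Sum = Δt · [f(1.5) + f(2) + f(2.5) + ...].
Sum ≈ 19.321.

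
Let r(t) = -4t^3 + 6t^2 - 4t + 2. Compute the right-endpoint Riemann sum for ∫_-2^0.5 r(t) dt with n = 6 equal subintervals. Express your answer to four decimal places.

Δt = (0.5 − (-2))/6 = 5/12.
Right endpoints: -19/12, -7/6, -0.75, -1/3, 1/12, 0.5.
r(-19/12) = 16957/432, r(-7/6) = 572/27, r(-0.75) = 10.0625, r(-1/3) = 112/27, r(1/12) = 737/432, r(0.5) = 1.
Sum = Δt · [r(-19/12) + r(-7/6) + r(-0.75) + ...].
Sum ≈ 32.2309.

32.2309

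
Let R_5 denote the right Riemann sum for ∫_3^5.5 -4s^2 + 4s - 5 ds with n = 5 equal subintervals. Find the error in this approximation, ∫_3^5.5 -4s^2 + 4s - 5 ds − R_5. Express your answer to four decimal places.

19.1667

Exact integral: ∫_3^5.5 f(s) ds ≈ -155.833333.
R_5 = -175.
Error ≈ -155.833333 − (-175) ≈ 19.1667.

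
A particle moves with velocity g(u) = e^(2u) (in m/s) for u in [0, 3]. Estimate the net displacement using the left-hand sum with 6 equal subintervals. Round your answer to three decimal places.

117.102

Δu = (3 − 0)/6 = 0.5.
Left endpoints: 0, 0.5, 1, 1.5, 2, 2.5.
g(0) ≈ 1.000, g(0.5) ≈ 2.718, g(1) ≈ 7.389, g(1.5) ≈ 20.086, g(2) ≈ 54.598, g(2.5) ≈ 148.413.
Sum = Δu · [g(0) + g(0.5) + g(1) + ...].
Sum ≈ 117.102.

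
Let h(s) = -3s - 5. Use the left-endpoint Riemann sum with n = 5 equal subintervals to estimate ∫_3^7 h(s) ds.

-75.2

Δs = (7 − 3)/5 = 0.8.
Left endpoints: 3, 3.8, 4.6, 5.4, 6.2.
h(3) = -14, h(3.8) = -16.4, h(4.6) = -18.8, h(5.4) = -21.2, h(6.2) = -23.6.
Sum = Δs · [h(3) + h(3.8) + h(4.6) + h(5.4) + h(6.2)].
Sum = -75.2.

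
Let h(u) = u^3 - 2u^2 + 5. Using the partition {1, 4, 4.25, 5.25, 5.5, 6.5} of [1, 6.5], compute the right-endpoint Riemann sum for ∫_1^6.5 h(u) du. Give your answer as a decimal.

439.83203125

Subinterval widths: 3, 0.25, 1, 0.25, 1.
Right endpoints: 4, 4.25, 5.25, 5.5, 6.5.
h(4) = 37, h(4.25) = 45.640625, h(5.25) = 94.578125, h(5.5) = 110.875, h(6.5) = 195.125.
Sum = Σ Δu_i · h(u_i).
Sum = 439.83203125.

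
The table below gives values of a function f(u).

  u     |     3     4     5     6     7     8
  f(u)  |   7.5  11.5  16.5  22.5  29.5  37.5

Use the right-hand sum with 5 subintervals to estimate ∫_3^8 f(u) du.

Δu = 1.
Sum = 1·[11.5 + 16.5 + 22.5 + 29.5 + 37.5] = 117.5.

117.5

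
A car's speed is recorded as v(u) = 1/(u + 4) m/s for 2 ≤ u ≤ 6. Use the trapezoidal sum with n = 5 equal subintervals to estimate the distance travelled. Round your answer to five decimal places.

Δu = (6 − 2)/5 = 0.8.
v(2) = 1/6, v(2.8) = 5/34, v(3.6) = 5/38, v(4.4) = 5/42, v(5.2) = 5/46, v(6) = 0.1.
T_5 = (Δu/2)·[v(u_0) + 2v(u_1) + ... + 2v(u_{4}) + v(u_5)].
Sum ≈ 0.51177.

0.51177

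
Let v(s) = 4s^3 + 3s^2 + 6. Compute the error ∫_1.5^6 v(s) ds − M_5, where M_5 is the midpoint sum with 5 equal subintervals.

14.58

Exact integral: ∫_1.5^6 v(s) ds = 1530.5625.
M_5 = 1515.9825.
Error = 1530.5625 − 1515.9825 = 14.58.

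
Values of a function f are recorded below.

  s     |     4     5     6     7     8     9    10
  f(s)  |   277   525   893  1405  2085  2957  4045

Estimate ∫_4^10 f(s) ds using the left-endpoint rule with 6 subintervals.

8142

Δs = 1.
Sum = 1·[277 + 525 + 893 + 1405 + 2085 + 2957] = 8142.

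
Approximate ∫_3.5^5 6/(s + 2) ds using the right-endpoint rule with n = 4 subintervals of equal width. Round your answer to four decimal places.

1.4040

Δs = (5 − 3.5)/4 = 0.375.
Right endpoints: 3.875, 4.25, 4.625, 5.
f(3.875) = 48/47, f(4.25) = 0.96, f(4.625) = 48/53, f(5) = 6/7.
Sum = Δs · [f(3.875) + f(4.25) + f(4.625) + f(5)].
Sum ≈ 1.4040.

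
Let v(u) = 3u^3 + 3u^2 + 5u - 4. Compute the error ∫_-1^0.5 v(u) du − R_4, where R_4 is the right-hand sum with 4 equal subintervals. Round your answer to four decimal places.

-1.6436

Exact integral: ∫_-1^0.5 v(u) du = -7.453125.
R_4 ≈ -5.809570.
Error ≈ -7.453125 − (-5.809570) ≈ -1.6436.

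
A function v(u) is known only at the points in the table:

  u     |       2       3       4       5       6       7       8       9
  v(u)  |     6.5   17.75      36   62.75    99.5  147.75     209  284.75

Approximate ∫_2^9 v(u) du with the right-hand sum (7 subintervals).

857.5

Δu = 1.
Sum = 1·[17.75 + 36 + 62.75 + 99.5 + 147.75 + 209 + 284.75] = 857.5.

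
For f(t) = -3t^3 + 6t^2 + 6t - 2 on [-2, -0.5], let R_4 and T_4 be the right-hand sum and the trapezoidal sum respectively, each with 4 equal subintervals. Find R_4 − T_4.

R_4 ≈ 7.0986328.
T_4 ≈ 14.0595703.
R_4 − T_4 = -6.9609375.

-6.9609375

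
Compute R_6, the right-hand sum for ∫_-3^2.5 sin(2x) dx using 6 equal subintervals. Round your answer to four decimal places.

-0.3298

Δx = (2.5 − (-3))/6 = 11/12.
Right endpoints: -25/12, -7/6, -0.25, 2/3, 19/12, 2.5.
f(-25/12) ≈ 0.8548, f(-7/6) ≈ -0.7231, f(-0.25) ≈ -0.4794, f(2/3) ≈ 0.9719, f(19/12) ≈ -0.0251, f(2.5) ≈ -0.9589.
Sum = Δx · [f(-25/12) + f(-7/6) + f(-0.25) + ...].
Sum ≈ -0.3298.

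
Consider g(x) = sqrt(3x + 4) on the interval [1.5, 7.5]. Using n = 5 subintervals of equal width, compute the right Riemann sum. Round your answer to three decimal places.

26.121

Δx = (7.5 − 1.5)/5 = 1.2.
Right endpoints: 2.7, 3.9, 5.1, 6.3, 7.5.
g(2.7) ≈ 3.479, g(3.9) ≈ 3.962, g(5.1) ≈ 4.393, g(6.3) ≈ 4.785, g(7.5) ≈ 5.148.
Sum = Δx · [g(2.7) + g(3.9) + g(5.1) + g(6.3) + g(7.5)].
Sum ≈ 26.121.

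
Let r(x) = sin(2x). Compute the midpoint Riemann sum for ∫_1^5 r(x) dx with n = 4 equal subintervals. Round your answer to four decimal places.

Δx = (5 − 1)/4 = 1.
Midpoints: 1.5, 2.5, 3.5, 4.5.
r(1.5) ≈ 0.1411, r(2.5) ≈ -0.9589, r(3.5) ≈ 0.6570, r(4.5) ≈ 0.4121.
Sum = Δx · [r(1.5) + r(2.5) + r(3.5) + r(4.5)].
Sum ≈ 0.2513.

0.2513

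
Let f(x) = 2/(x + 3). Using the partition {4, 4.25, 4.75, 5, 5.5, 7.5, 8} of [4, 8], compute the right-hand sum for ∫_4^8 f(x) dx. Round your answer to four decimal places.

Subinterval widths: 0.25, 0.5, 0.25, 0.5, 2, 0.5.
Right endpoints: 4.25, 4.75, 5, 5.5, 7.5, 8.
f(4.25) = 8/29, f(4.75) = 8/31, f(5) = 0.25, f(5.5) = 4/17, f(7.5) = 4/21, f(8) = 2/11.
Sum = Σ Δx_i · f(x_i).
Sum ≈ 0.8500.

0.8500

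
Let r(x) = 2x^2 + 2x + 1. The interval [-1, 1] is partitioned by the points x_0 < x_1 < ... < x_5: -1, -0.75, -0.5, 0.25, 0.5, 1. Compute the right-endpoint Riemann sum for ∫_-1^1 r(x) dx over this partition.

4.625

Subinterval widths: 0.25, 0.25, 0.75, 0.25, 0.5.
Right endpoints: -0.75, -0.5, 0.25, 0.5, 1.
r(-0.75) = 0.625, r(-0.5) = 0.5, r(0.25) = 1.625, r(0.5) = 2.5, r(1) = 5.
Sum = Σ Δx_i · r(x_i).
Sum = 4.625.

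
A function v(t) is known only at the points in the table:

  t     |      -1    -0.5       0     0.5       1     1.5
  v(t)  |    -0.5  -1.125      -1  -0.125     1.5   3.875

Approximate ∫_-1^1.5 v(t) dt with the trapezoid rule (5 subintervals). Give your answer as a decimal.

Δt = 0.5.
T_5 = (0.5/2)·[(-0.5) + 2·(-1.125) + 2·(-1) + 2·(-0.125) + 2·1.5 + 3.875] = 0.46875.

0.46875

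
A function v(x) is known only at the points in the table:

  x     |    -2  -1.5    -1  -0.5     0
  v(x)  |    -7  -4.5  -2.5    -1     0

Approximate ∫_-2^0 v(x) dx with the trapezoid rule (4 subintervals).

Δx = 0.5.
T_4 = (0.5/2)·[(-7) + 2·(-4.5) + 2·(-2.5) + 2·(-1) + 0] = -5.75.

-5.75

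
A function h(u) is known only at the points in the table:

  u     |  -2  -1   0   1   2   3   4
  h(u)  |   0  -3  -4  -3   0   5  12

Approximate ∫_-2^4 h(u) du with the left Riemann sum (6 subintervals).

-5

Δu = 1.
Sum = 1·[0 + (-3) + (-4) + (-3) + 0 + 5] = -5.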